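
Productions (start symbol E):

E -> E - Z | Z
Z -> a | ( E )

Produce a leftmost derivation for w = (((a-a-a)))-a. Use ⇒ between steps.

E ⇒ E-Z ⇒ Z-Z ⇒ (E)-Z ⇒ (Z)-Z ⇒ ((E))-Z ⇒ ((Z))-Z ⇒ (((E)))-Z ⇒ (((E-Z)))-Z ⇒ (((E-Z-Z)))-Z ⇒ (((Z-Z-Z)))-Z ⇒ (((a-Z-Z)))-Z ⇒ (((a-a-Z)))-Z ⇒ (((a-a-a)))-Z ⇒ (((a-a-a)))-a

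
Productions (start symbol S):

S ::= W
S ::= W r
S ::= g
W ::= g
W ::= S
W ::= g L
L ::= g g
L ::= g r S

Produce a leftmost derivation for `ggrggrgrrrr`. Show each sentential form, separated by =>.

S => Wr => gLr => ggrSr => ggrWrr => ggrSrr => ggrWrrr => ggrgLrrr => ggrggrSrrr => ggrggrWrrrr => ggrggrgrrrr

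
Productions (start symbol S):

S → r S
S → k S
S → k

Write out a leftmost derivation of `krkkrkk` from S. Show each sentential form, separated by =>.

S=>kS=>krS=>krkS=>krkkS=>krkkrS=>krkkrkS=>krkkrkk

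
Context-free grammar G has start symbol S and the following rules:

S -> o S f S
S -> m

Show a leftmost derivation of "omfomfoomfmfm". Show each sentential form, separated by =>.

S=>oSfS=>omfS=>omfoSfS=>omfomfS=>omfomfoSfS=>omfomfooSfSfS=>omfomfoomfSfS=>omfomfoomfmfS=>omfomfoomfmfm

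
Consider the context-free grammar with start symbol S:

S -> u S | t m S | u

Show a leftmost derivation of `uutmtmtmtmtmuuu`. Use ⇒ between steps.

S ⇒ uS ⇒ uuS ⇒ uutmS ⇒ uutmtmS ⇒ uutmtmtmS ⇒ uutmtmtmtmS ⇒ uutmtmtmtmtmS ⇒ uutmtmtmtmtmuS ⇒ uutmtmtmtmtmuuS ⇒ uutmtmtmtmtmuuu

S ⇒ uS   [S -> u S]
uS ⇒ uuS   [S -> u S]
uuS ⇒ uutmS   [S -> t m S]
uutmS ⇒ uutmtmS   [S -> t m S]
uutmtmS ⇒ uutmtmtmS   [S -> t m S]
uutmtmtmS ⇒ uutmtmtmtmS   [S -> t m S]
uutmtmtmtmS ⇒ uutmtmtmtmtmS   [S -> t m S]
uutmtmtmtmtmS ⇒ uutmtmtmtmtmuS   [S -> u S]
uutmtmtmtmtmuS ⇒ uutmtmtmtmtmuuS   [S -> u S]
uutmtmtmtmtmuuS ⇒ uutmtmtmtmtmuuu   [S -> u]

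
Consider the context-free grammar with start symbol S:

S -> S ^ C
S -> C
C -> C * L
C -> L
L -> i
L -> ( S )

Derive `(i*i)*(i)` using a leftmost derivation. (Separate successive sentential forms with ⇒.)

S ⇒ C ⇒ C*L ⇒ L*L ⇒ (S)*L ⇒ (C)*L ⇒ (C*L)*L ⇒ (L*L)*L ⇒ (i*L)*L ⇒ (i*i)*L ⇒ (i*i)*(S) ⇒ (i*i)*(C) ⇒ (i*i)*(L) ⇒ (i*i)*(i)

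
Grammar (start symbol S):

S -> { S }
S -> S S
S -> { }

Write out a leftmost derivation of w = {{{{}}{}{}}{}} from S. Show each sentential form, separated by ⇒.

S ⇒ {S}   [S -> { S }]
{S} ⇒ {SS}   [S -> S S]
{SS} ⇒ {{S}S}   [S -> { S }]
{{S}S} ⇒ {{SS}S}   [S -> S S]
{{SS}S} ⇒ {{{S}S}S}   [S -> { S }]
{{{S}S}S} ⇒ {{{{}}S}S}   [S -> { }]
{{{{}}S}S} ⇒ {{{{}}SS}S}   [S -> S S]
{{{{}}SS}S} ⇒ {{{{}}{}S}S}   [S -> { }]
{{{{}}{}S}S} ⇒ {{{{}}{}{}}S}   [S -> { }]
{{{{}}{}{}}S} ⇒ {{{{}}{}{}}{}}   [S -> { }]

S ⇒ {S} ⇒ {SS} ⇒ {{S}S} ⇒ {{SS}S} ⇒ {{{S}S}S} ⇒ {{{{}}S}S} ⇒ {{{{}}SS}S} ⇒ {{{{}}{}S}S} ⇒ {{{{}}{}{}}S} ⇒ {{{{}}{}{}}{}}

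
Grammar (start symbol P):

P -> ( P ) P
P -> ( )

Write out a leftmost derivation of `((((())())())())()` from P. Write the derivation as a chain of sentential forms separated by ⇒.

P ⇒ (P)P   [P -> ( P ) P]
(P)P ⇒ ((P)P)P   [P -> ( P ) P]
((P)P)P ⇒ (((P)P)P)P   [P -> ( P ) P]
(((P)P)P)P ⇒ ((((P)P)P)P)P   [P -> ( P ) P]
((((P)P)P)P)P ⇒ ((((())P)P)P)P   [P -> ( )]
((((())P)P)P)P ⇒ ((((())())P)P)P   [P -> ( )]
((((())())P)P)P ⇒ ((((())())())P)P   [P -> ( )]
((((())())())P)P ⇒ ((((())())())())P   [P -> ( )]
((((())())())())P ⇒ ((((())())())())()   [P -> ( )]

P ⇒ (P)P ⇒ ((P)P)P ⇒ (((P)P)P)P ⇒ ((((P)P)P)P)P ⇒ ((((())P)P)P)P ⇒ ((((())())P)P)P ⇒ ((((())())())P)P ⇒ ((((())())())())P ⇒ ((((())())())())()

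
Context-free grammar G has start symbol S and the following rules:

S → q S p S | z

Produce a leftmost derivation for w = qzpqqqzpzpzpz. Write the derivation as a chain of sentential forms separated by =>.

S => qSpS => qzpS => qzpqSpS => qzpqqSpSpS => qzpqqqSpSpSpS => qzpqqqzpSpSpS => qzpqqqzpzpSpS => qzpqqqzpzpzpS => qzpqqqzpzpzpz

S => qSpS   [S → q S p S]
qSpS => qzpS   [S → z]
qzpS => qzpqSpS   [S → q S p S]
qzpqSpS => qzpqqSpSpS   [S → q S p S]
qzpqqSpSpS => qzpqqqSpSpSpS   [S → q S p S]
qzpqqqSpSpSpS => qzpqqqzpSpSpS   [S → z]
qzpqqqzpSpSpS => qzpqqqzpzpSpS   [S → z]
qzpqqqzpzpSpS => qzpqqqzpzpzpS   [S → z]
qzpqqqzpzpzpS => qzpqqqzpzpzpz   [S → z]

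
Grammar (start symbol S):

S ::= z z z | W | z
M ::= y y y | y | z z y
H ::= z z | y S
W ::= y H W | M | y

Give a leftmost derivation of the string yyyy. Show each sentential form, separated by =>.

S => W => yHW => yySW => yyWW => yyMW => yyyW => yyyy

S => W   [S ::= W]
W => yHW   [W ::= y H W]
yHW => yySW   [H ::= y S]
yySW => yyWW   [S ::= W]
yyWW => yyMW   [W ::= M]
yyMW => yyyW   [M ::= y]
yyyW => yyyy   [W ::= y]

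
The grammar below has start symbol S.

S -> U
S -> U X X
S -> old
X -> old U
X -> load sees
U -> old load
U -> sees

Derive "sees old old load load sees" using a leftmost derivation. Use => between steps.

S => U X X => sees X X => sees old U X => sees old old load X => sees old old load load sees

S => U X X   [S -> U X X]
U X X => sees X X   [U -> sees]
sees X X => sees old U X   [X -> old U]
sees old U X => sees old old load X   [U -> old load]
sees old old load X => sees old old load load sees   [X -> load sees]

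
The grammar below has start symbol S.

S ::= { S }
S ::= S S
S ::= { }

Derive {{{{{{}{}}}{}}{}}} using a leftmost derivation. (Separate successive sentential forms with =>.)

S=>{S}=>{{S}}=>{{SS}}=>{{{S}S}}=>{{{SS}S}}=>{{{{S}S}S}}=>{{{{{S}}S}S}}=>{{{{{SS}}S}S}}=>{{{{{{}S}}S}S}}=>{{{{{{}{}}}S}S}}=>{{{{{{}{}}}{}}S}}=>{{{{{{}{}}}{}}{}}}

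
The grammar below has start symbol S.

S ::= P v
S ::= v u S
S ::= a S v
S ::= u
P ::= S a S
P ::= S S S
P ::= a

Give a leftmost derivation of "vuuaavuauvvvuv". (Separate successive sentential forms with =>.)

S => Pv   [S ::= P v]
Pv => SSSv   [P ::= S S S]
SSSv => vuSSSv   [S ::= v u S]
vuSSSv => vuuSSv   [S ::= u]
vuuSSv => vuuaSvSv   [S ::= a S v]
vuuaSvSv => vuuaaSvvSv   [S ::= a S v]
vuuaaSvvSv => vuuaavuSvvSv   [S ::= v u S]
vuuaavuSvvSv => vuuaavuaSvvvSv   [S ::= a S v]
vuuaavuaSvvvSv => vuuaavuauvvvSv   [S ::= u]
vuuaavuauvvvSv => vuuaavuauvvvuv   [S ::= u]

S=>Pv=>SSSv=>vuSSSv=>vuuSSv=>vuuaSvSv=>vuuaaSvvSv=>vuuaavuSvvSv=>vuuaavuaSvvvSv=>vuuaavuauvvvSv=>vuuaavuauvvvuv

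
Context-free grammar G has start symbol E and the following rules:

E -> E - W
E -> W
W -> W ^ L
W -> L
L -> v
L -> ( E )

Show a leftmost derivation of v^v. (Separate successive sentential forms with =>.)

E=>W=>W^L=>L^L=>v^L=>v^v

E => W   [E -> W]
W => W^L   [W -> W ^ L]
W^L => L^L   [W -> L]
L^L => v^L   [L -> v]
v^L => v^v   [L -> v]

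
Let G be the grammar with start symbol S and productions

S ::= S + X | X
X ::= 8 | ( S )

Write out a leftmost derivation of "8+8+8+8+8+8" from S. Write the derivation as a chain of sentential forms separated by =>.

S => S+X => S+X+X => S+X+X+X => S+X+X+X+X => S+X+X+X+X+X => X+X+X+X+X+X => 8+X+X+X+X+X => 8+8+X+X+X+X => 8+8+8+X+X+X => 8+8+8+8+X+X => 8+8+8+8+8+X => 8+8+8+8+8+8

S => S+X   [S ::= S + X]
S+X => S+X+X   [S ::= S + X]
S+X+X => S+X+X+X   [S ::= S + X]
S+X+X+X => S+X+X+X+X   [S ::= S + X]
S+X+X+X+X => S+X+X+X+X+X   [S ::= S + X]
S+X+X+X+X+X => X+X+X+X+X+X   [S ::= X]
X+X+X+X+X+X => 8+X+X+X+X+X   [X ::= 8]
8+X+X+X+X+X => 8+8+X+X+X+X   [X ::= 8]
8+8+X+X+X+X => 8+8+8+X+X+X   [X ::= 8]
8+8+8+X+X+X => 8+8+8+8+X+X   [X ::= 8]
8+8+8+8+X+X => 8+8+8+8+8+X   [X ::= 8]
8+8+8+8+8+X => 8+8+8+8+8+8   [X ::= 8]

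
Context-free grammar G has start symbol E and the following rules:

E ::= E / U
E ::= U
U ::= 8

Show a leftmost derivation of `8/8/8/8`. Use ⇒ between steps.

E⇒E/U⇒E/U/U⇒E/U/U/U⇒U/U/U/U⇒8/U/U/U⇒8/8/U/U⇒8/8/8/U⇒8/8/8/8

E ⇒ E/U   [E ::= E / U]
E/U ⇒ E/U/U   [E ::= E / U]
E/U/U ⇒ E/U/U/U   [E ::= E / U]
E/U/U/U ⇒ U/U/U/U   [E ::= U]
U/U/U/U ⇒ 8/U/U/U   [U ::= 8]
8/U/U/U ⇒ 8/8/U/U   [U ::= 8]
8/8/U/U ⇒ 8/8/8/U   [U ::= 8]
8/8/8/U ⇒ 8/8/8/8   [U ::= 8]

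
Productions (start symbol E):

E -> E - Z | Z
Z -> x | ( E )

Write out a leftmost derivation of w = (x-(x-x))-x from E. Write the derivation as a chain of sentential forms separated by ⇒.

E⇒E-Z⇒Z-Z⇒(E)-Z⇒(E-Z)-Z⇒(Z-Z)-Z⇒(x-Z)-Z⇒(x-(E))-Z⇒(x-(E-Z))-Z⇒(x-(Z-Z))-Z⇒(x-(x-Z))-Z⇒(x-(x-x))-Z⇒(x-(x-x))-x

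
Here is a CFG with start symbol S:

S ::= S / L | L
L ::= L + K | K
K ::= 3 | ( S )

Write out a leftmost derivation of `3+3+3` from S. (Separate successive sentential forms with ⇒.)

S ⇒ L ⇒ L+K ⇒ L+K+K ⇒ K+K+K ⇒ 3+K+K ⇒ 3+3+K ⇒ 3+3+3

S ⇒ L   [S ::= L]
L ⇒ L+K   [L ::= L + K]
L+K ⇒ L+K+K   [L ::= L + K]
L+K+K ⇒ K+K+K   [L ::= K]
K+K+K ⇒ 3+K+K   [K ::= 3]
3+K+K ⇒ 3+3+K   [K ::= 3]
3+3+K ⇒ 3+3+3   [K ::= 3]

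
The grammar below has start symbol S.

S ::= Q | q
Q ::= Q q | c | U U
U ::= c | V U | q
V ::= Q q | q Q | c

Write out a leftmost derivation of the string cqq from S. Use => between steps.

S => Q => UU => VUU => cUU => cqU => cqq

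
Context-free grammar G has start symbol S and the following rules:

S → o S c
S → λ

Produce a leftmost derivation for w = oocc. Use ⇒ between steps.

S ⇒ oSc   [S → o S c]
oSc ⇒ ooScc   [S → o S c]
ooScc ⇒ oocc   [S → λ]

S⇒oSc⇒ooScc⇒oocc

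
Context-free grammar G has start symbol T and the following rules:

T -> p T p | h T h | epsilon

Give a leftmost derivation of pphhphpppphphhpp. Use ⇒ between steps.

T ⇒ pTp ⇒ ppTpp ⇒ pphThpp ⇒ pphhThhpp ⇒ pphhpTphhpp ⇒ pphhphThphhpp ⇒ pphhphpTphphhpp ⇒ pphhphppTpphphhpp ⇒ pphhphpppphphhpp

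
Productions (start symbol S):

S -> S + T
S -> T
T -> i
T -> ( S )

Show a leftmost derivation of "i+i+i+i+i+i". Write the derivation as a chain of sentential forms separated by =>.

S => S+T => S+T+T => S+T+T+T => S+T+T+T+T => S+T+T+T+T+T => T+T+T+T+T+T => i+T+T+T+T+T => i+i+T+T+T+T => i+i+i+T+T+T => i+i+i+i+T+T => i+i+i+i+i+T => i+i+i+i+i+i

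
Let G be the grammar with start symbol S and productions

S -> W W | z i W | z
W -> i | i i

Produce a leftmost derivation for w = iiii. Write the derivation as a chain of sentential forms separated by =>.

S => WW => iiW => iiii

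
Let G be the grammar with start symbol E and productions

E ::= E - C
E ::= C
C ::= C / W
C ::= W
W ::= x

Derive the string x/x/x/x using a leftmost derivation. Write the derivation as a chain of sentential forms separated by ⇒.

E ⇒ C   [E ::= C]
C ⇒ C/W   [C ::= C / W]
C/W ⇒ C/W/W   [C ::= C / W]
C/W/W ⇒ C/W/W/W   [C ::= C / W]
C/W/W/W ⇒ W/W/W/W   [C ::= W]
W/W/W/W ⇒ x/W/W/W   [W ::= x]
x/W/W/W ⇒ x/x/W/W   [W ::= x]
x/x/W/W ⇒ x/x/x/W   [W ::= x]
x/x/x/W ⇒ x/x/x/x   [W ::= x]

E ⇒ C ⇒ C/W ⇒ C/W/W ⇒ C/W/W/W ⇒ W/W/W/W ⇒ x/W/W/W ⇒ x/x/W/W ⇒ x/x/x/W ⇒ x/x/x/x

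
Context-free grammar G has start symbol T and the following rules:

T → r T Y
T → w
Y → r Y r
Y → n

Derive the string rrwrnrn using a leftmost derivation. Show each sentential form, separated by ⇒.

T ⇒ rTY   [T → r T Y]
rTY ⇒ rrTYY   [T → r T Y]
rrTYY ⇒ rrwYY   [T → w]
rrwYY ⇒ rrwrYrY   [Y → r Y r]
rrwrYrY ⇒ rrwrnrY   [Y → n]
rrwrnrY ⇒ rrwrnrn   [Y → n]

T⇒rTY⇒rrTYY⇒rrwYY⇒rrwrYrY⇒rrwrnrY⇒rrwrnrn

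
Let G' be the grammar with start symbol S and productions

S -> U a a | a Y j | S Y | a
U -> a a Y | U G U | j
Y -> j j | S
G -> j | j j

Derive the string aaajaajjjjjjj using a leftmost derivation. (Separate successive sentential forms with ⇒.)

S ⇒ SY   [S -> S Y]
SY ⇒ SYY   [S -> S Y]
SYY ⇒ aYjYY   [S -> a Y j]
aYjYY ⇒ aSjYY   [Y -> S]
aSjYY ⇒ aaYjjYY   [S -> a Y j]
aaYjjYY ⇒ aaSjjYY   [Y -> S]
aaSjjYY ⇒ aaaYjjjYY   [S -> a Y j]
aaaYjjjYY ⇒ aaaSjjjYY   [Y -> S]
aaaSjjjYY ⇒ aaaUaajjjYY   [S -> U a a]
aaaUaajjjYY ⇒ aaajaajjjYY   [U -> j]
aaajaajjjYY ⇒ aaajaajjjjjY   [Y -> j j]
aaajaajjjjjY ⇒ aaajaajjjjjjj   [Y -> j j]

S⇒SY⇒SYY⇒aYjYY⇒aSjYY⇒aaYjjYY⇒aaSjjYY⇒aaaYjjjYY⇒aaaSjjjYY⇒aaaUaajjjYY⇒aaajaajjjYY⇒aaajaajjjjjY⇒aaajaajjjjjjj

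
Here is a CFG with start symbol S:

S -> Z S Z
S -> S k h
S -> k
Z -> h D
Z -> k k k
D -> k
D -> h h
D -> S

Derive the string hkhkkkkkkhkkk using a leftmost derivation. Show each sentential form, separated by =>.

S => ZSZ   [S -> Z S Z]
ZSZ => hDSZ   [Z -> h D]
hDSZ => hSSZ   [D -> S]
hSSZ => hkSZ   [S -> k]
hkSZ => hkSkhZ   [S -> S k h]
hkSkhZ => hkZSZkhZ   [S -> Z S Z]
hkZSZkhZ => hkhDSZkhZ   [Z -> h D]
hkhDSZkhZ => hkhSSZkhZ   [D -> S]
hkhSSZkhZ => hkhkSZkhZ   [S -> k]
hkhkSZkhZ => hkhkkZkhZ   [S -> k]
hkhkkZkhZ => hkhkkkkkkhZ   [Z -> k k k]
hkhkkkkkkhZ => hkhkkkkkkhkkk   [Z -> k k k]

S => ZSZ => hDSZ => hSSZ => hkSZ => hkSkhZ => hkZSZkhZ => hkhDSZkhZ => hkhSSZkhZ => hkhkSZkhZ => hkhkkZkhZ => hkhkkkkkkhZ => hkhkkkkkkhkkk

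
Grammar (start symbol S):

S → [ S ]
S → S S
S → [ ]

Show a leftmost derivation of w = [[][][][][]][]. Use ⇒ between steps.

S ⇒ SS   [S → S S]
SS ⇒ [S]S   [S → [ S ]]
[S]S ⇒ [SS]S   [S → S S]
[SS]S ⇒ [SSS]S   [S → S S]
[SSS]S ⇒ [SSSS]S   [S → S S]
[SSSS]S ⇒ [SSSSS]S   [S → S S]
[SSSSS]S ⇒ [[]SSSS]S   [S → [ ]]
[[]SSSS]S ⇒ [[][]SSS]S   [S → [ ]]
[[][]SSS]S ⇒ [[][][]SS]S   [S → [ ]]
[[][][]SS]S ⇒ [[][][][]S]S   [S → [ ]]
[[][][][]S]S ⇒ [[][][][][]]S   [S → [ ]]
[[][][][][]]S ⇒ [[][][][][]][]   [S → [ ]]

S ⇒ SS ⇒ [S]S ⇒ [SS]S ⇒ [SSS]S ⇒ [SSSS]S ⇒ [SSSSS]S ⇒ [[]SSSS]S ⇒ [[][]SSS]S ⇒ [[][][]SS]S ⇒ [[][][][]S]S ⇒ [[][][][][]]S ⇒ [[][][][][]][]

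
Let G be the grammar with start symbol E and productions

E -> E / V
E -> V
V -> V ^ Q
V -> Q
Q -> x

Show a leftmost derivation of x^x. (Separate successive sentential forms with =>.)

E => V   [E -> V]
V => V^Q   [V -> V ^ Q]
V^Q => Q^Q   [V -> Q]
Q^Q => x^Q   [Q -> x]
x^Q => x^x   [Q -> x]

E => V => V^Q => Q^Q => x^Q => x^x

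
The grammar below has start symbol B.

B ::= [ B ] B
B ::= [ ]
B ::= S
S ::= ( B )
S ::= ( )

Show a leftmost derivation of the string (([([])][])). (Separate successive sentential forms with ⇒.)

B ⇒ S ⇒ (B) ⇒ (S) ⇒ ((B)) ⇒ (([B]B)) ⇒ (([S]B)) ⇒ (([(B)]B)) ⇒ (([([])]B)) ⇒ (([([])][]))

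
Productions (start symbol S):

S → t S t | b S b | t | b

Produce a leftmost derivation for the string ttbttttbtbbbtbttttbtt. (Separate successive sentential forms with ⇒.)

S ⇒ tSt ⇒ ttStt ⇒ ttbSbtt ⇒ ttbtStbtt ⇒ ttbttSttbtt ⇒ ttbtttStttbtt ⇒ ttbttttSttttbtt ⇒ ttbttttbSbttttbtt ⇒ ttbttttbtStbttttbtt ⇒ ttbttttbtbSbtbttttbtt ⇒ ttbttttbtbbbtbttttbtt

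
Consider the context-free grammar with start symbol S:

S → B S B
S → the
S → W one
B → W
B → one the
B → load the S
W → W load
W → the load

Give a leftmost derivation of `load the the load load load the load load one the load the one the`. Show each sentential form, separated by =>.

S => B S B => load the S S B => load the B S B S B => load the W S B S B => load the W load S B S B => load the W load load S B S B => load the the load load load S B S B => load the the load load load W one B S B => load the the load load load W load one B S B => load the the load load load the load load one B S B => load the the load load load the load load one W S B => load the the load load load the load load one the load S B => load the the load load load the load load one the load the B => load the the load load load the load load one the load the one the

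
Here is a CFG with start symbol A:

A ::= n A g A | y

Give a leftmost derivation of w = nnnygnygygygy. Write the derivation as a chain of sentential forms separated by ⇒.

A ⇒ nAgA ⇒ nnAgAgA ⇒ nnnAgAgAgA ⇒ nnnygAgAgA ⇒ nnnygnAgAgAgA ⇒ nnnygnygAgAgA ⇒ nnnygnygygAgA ⇒ nnnygnygygygA ⇒ nnnygnygygygy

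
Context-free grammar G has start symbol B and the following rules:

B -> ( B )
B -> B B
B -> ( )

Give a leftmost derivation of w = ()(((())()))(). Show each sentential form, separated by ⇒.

B ⇒ BB ⇒ BBB ⇒ ()BB ⇒ ()(B)B ⇒ ()((B))B ⇒ ()((BB))B ⇒ ()(((B)B))B ⇒ ()(((())B))B ⇒ ()(((())()))B ⇒ ()(((())()))()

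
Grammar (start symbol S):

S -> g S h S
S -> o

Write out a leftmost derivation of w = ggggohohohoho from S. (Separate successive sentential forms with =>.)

S => gShS => ggShShS => gggShShShS => ggggShShShShS => ggggohShShShS => ggggohohShShS => ggggohohohShS => ggggohohohohS => ggggohohohoho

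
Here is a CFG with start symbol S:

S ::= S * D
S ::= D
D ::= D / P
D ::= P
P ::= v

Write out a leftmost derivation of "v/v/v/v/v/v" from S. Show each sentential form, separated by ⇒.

S ⇒ D ⇒ D/P ⇒ D/P/P ⇒ D/P/P/P ⇒ D/P/P/P/P ⇒ D/P/P/P/P/P ⇒ P/P/P/P/P/P ⇒ v/P/P/P/P/P ⇒ v/v/P/P/P/P ⇒ v/v/v/P/P/P ⇒ v/v/v/v/P/P ⇒ v/v/v/v/v/P ⇒ v/v/v/v/v/v

S ⇒ D   [S ::= D]
D ⇒ D/P   [D ::= D / P]
D/P ⇒ D/P/P   [D ::= D / P]
D/P/P ⇒ D/P/P/P   [D ::= D / P]
D/P/P/P ⇒ D/P/P/P/P   [D ::= D / P]
D/P/P/P/P ⇒ D/P/P/P/P/P   [D ::= D / P]
D/P/P/P/P/P ⇒ P/P/P/P/P/P   [D ::= P]
P/P/P/P/P/P ⇒ v/P/P/P/P/P   [P ::= v]
v/P/P/P/P/P ⇒ v/v/P/P/P/P   [P ::= v]
v/v/P/P/P/P ⇒ v/v/v/P/P/P   [P ::= v]
v/v/v/P/P/P ⇒ v/v/v/v/P/P   [P ::= v]
v/v/v/v/P/P ⇒ v/v/v/v/v/P   [P ::= v]
v/v/v/v/v/P ⇒ v/v/v/v/v/v   [P ::= v]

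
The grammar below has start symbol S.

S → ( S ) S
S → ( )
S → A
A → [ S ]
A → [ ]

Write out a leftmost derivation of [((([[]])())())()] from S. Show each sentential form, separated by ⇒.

S ⇒ A   [S → A]
A ⇒ [S]   [A → [ S ]]
[S] ⇒ [(S)S]   [S → ( S ) S]
[(S)S] ⇒ [((S)S)S]   [S → ( S ) S]
[((S)S)S] ⇒ [(((S)S)S)S]   [S → ( S ) S]
[(((S)S)S)S] ⇒ [(((A)S)S)S]   [S → A]
[(((A)S)S)S] ⇒ [((([S])S)S)S]   [A → [ S ]]
[((([S])S)S)S] ⇒ [((([A])S)S)S]   [S → A]
[((([A])S)S)S] ⇒ [((([[]])S)S)S]   [A → [ ]]
[((([[]])S)S)S] ⇒ [((([[]])())S)S]   [S → ( )]
[((([[]])())S)S] ⇒ [((([[]])())())S]   [S → ( )]
[((([[]])())())S] ⇒ [((([[]])())())()]   [S → ( )]

S⇒A⇒[S]⇒[(S)S]⇒[((S)S)S]⇒[(((S)S)S)S]⇒[(((A)S)S)S]⇒[((([S])S)S)S]⇒[((([A])S)S)S]⇒[((([[]])S)S)S]⇒[((([[]])())S)S]⇒[((([[]])())())S]⇒[((([[]])())())()]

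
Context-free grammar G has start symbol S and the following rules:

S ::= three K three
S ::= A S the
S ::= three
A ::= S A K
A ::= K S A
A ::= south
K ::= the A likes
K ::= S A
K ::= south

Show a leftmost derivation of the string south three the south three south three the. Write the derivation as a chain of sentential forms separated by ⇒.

S ⇒ A S the   [S ::= A S the]
A S the ⇒ K S A S the   [A ::= K S A]
K S A S the ⇒ S A S A S the   [K ::= S A]
S A S A S the ⇒ A S the A S A S the   [S ::= A S the]
A S the A S A S the ⇒ south S the A S A S the   [A ::= south]
south S the A S A S the ⇒ south three the A S A S the   [S ::= three]
south three the A S A S the ⇒ south three the south S A S the   [A ::= south]
south three the south S A S the ⇒ south three the south three A S the   [S ::= three]
south three the south three A S the ⇒ south three the south three south S the   [A ::= south]
south three the south three south S the ⇒ south three the south three south three the   [S ::= three]

S ⇒ A S the ⇒ K S A S the ⇒ S A S A S the ⇒ A S the A S A S the ⇒ south S the A S A S the ⇒ south three the A S A S the ⇒ south three the south S A S the ⇒ south three the south three A S the ⇒ south three the south three south S the ⇒ south three the south three south three the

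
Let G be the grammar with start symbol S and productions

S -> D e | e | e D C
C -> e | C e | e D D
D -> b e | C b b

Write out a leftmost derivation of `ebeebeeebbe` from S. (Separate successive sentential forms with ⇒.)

S ⇒ eDC ⇒ ebeC ⇒ ebeCe ⇒ ebeeDDe ⇒ ebeebeDe ⇒ ebeebeCbbe ⇒ ebeebeCebbe ⇒ ebeebeeebbe

S ⇒ eDC   [S -> e D C]
eDC ⇒ ebeC   [D -> b e]
ebeC ⇒ ebeCe   [C -> C e]
ebeCe ⇒ ebeeDDe   [C -> e D D]
ebeeDDe ⇒ ebeebeDe   [D -> b e]
ebeebeDe ⇒ ebeebeCbbe   [D -> C b b]
ebeebeCbbe ⇒ ebeebeCebbe   [C -> C e]
ebeebeCebbe ⇒ ebeebeeebbe   [C -> e]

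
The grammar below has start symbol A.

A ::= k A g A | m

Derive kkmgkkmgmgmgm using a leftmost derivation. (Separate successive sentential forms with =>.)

A => kAgA   [A ::= k A g A]
kAgA => kkAgAgA   [A ::= k A g A]
kkAgAgA => kkmgAgA   [A ::= m]
kkmgAgA => kkmgkAgAgA   [A ::= k A g A]
kkmgkAgAgA => kkmgkkAgAgAgA   [A ::= k A g A]
kkmgkkAgAgAgA => kkmgkkmgAgAgA   [A ::= m]
kkmgkkmgAgAgA => kkmgkkmgmgAgA   [A ::= m]
kkmgkkmgmgAgA => kkmgkkmgmgmgA   [A ::= m]
kkmgkkmgmgmgA => kkmgkkmgmgmgm   [A ::= m]

A=>kAgA=>kkAgAgA=>kkmgAgA=>kkmgkAgAgA=>kkmgkkAgAgAgA=>kkmgkkmgAgAgA=>kkmgkkmgmgAgA=>kkmgkkmgmgmgA=>kkmgkkmgmgmgm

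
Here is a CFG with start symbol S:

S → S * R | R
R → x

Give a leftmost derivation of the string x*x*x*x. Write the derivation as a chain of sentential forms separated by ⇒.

S⇒S*R⇒S*R*R⇒S*R*R*R⇒R*R*R*R⇒x*R*R*R⇒x*x*R*R⇒x*x*x*R⇒x*x*x*x

S ⇒ S*R   [S → S * R]
S*R ⇒ S*R*R   [S → S * R]
S*R*R ⇒ S*R*R*R   [S → S * R]
S*R*R*R ⇒ R*R*R*R   [S → R]
R*R*R*R ⇒ x*R*R*R   [R → x]
x*R*R*R ⇒ x*x*R*R   [R → x]
x*x*R*R ⇒ x*x*x*R   [R → x]
x*x*x*R ⇒ x*x*x*x   [R → x]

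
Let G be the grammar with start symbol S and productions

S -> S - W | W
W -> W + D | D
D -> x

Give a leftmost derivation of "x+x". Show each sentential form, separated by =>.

S => W   [S -> W]
W => W+D   [W -> W + D]
W+D => D+D   [W -> D]
D+D => x+D   [D -> x]
x+D => x+x   [D -> x]

S => W => W+D => D+D => x+D => x+x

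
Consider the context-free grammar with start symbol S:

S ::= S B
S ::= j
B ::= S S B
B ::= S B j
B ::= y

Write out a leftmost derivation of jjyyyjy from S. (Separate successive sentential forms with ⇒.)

S ⇒ SB   [S ::= S B]
SB ⇒ jB   [S ::= j]
jB ⇒ jSSB   [B ::= S S B]
jSSB ⇒ jSBSB   [S ::= S B]
jSBSB ⇒ jSBBSB   [S ::= S B]
jSBBSB ⇒ jSBBBSB   [S ::= S B]
jSBBBSB ⇒ jjBBBSB   [S ::= j]
jjBBBSB ⇒ jjyBBSB   [B ::= y]
jjyBBSB ⇒ jjyyBSB   [B ::= y]
jjyyBSB ⇒ jjyyySB   [B ::= y]
jjyyySB ⇒ jjyyyjB   [S ::= j]
jjyyyjB ⇒ jjyyyjy   [B ::= y]

S⇒SB⇒jB⇒jSSB⇒jSBSB⇒jSBBSB⇒jSBBBSB⇒jjBBBSB⇒jjyBBSB⇒jjyyBSB⇒jjyyySB⇒jjyyyjB⇒jjyyyjy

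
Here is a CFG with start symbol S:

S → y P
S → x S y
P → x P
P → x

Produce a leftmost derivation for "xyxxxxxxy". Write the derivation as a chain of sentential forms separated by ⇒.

S ⇒ xSy ⇒ xyPy ⇒ xyxPy ⇒ xyxxPy ⇒ xyxxxPy ⇒ xyxxxxPy ⇒ xyxxxxxPy ⇒ xyxxxxxxy

S ⇒ xSy   [S → x S y]
xSy ⇒ xyPy   [S → y P]
xyPy ⇒ xyxPy   [P → x P]
xyxPy ⇒ xyxxPy   [P → x P]
xyxxPy ⇒ xyxxxPy   [P → x P]
xyxxxPy ⇒ xyxxxxPy   [P → x P]
xyxxxxPy ⇒ xyxxxxxPy   [P → x P]
xyxxxxxPy ⇒ xyxxxxxxy   [P → x]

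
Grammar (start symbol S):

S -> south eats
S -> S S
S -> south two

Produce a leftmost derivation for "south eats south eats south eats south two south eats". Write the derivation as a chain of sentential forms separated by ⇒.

S ⇒ S S   [S -> S S]
S S ⇒ S S S   [S -> S S]
S S S ⇒ S S S S   [S -> S S]
S S S S ⇒ south eats S S S   [S -> south eats]
south eats S S S ⇒ south eats S S S S   [S -> S S]
south eats S S S S ⇒ south eats south eats S S S   [S -> south eats]
south eats south eats S S S ⇒ south eats south eats south eats S S   [S -> south eats]
south eats south eats south eats S S ⇒ south eats south eats south eats south two S   [S -> south two]
south eats south eats south eats south two S ⇒ south eats south eats south eats south two south eats   [S -> south eats]

S ⇒ S S ⇒ S S S ⇒ S S S S ⇒ south eats S S S ⇒ south eats S S S S ⇒ south eats south eats S S S ⇒ south eats south eats south eats S S ⇒ south eats south eats south eats south two S ⇒ south eats south eats south eats south two south eats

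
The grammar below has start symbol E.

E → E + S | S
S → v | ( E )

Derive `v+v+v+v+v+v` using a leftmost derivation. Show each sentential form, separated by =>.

E => E+S   [E → E + S]
E+S => E+S+S   [E → E + S]
E+S+S => E+S+S+S   [E → E + S]
E+S+S+S => E+S+S+S+S   [E → E + S]
E+S+S+S+S => E+S+S+S+S+S   [E → E + S]
E+S+S+S+S+S => S+S+S+S+S+S   [E → S]
S+S+S+S+S+S => v+S+S+S+S+S   [S → v]
v+S+S+S+S+S => v+v+S+S+S+S   [S → v]
v+v+S+S+S+S => v+v+v+S+S+S   [S → v]
v+v+v+S+S+S => v+v+v+v+S+S   [S → v]
v+v+v+v+S+S => v+v+v+v+v+S   [S → v]
v+v+v+v+v+S => v+v+v+v+v+v   [S → v]

E => E+S => E+S+S => E+S+S+S => E+S+S+S+S => E+S+S+S+S+S => S+S+S+S+S+S => v+S+S+S+S+S => v+v+S+S+S+S => v+v+v+S+S+S => v+v+v+v+S+S => v+v+v+v+v+S => v+v+v+v+v+v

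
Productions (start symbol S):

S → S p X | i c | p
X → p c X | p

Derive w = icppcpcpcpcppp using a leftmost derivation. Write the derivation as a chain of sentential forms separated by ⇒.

S⇒SpX⇒SpXpX⇒icpXpX⇒icppcXpX⇒icppcpcXpX⇒icppcpcpcXpX⇒icppcpcpcpcXpX⇒icppcpcpcpcppX⇒icppcpcpcpcppp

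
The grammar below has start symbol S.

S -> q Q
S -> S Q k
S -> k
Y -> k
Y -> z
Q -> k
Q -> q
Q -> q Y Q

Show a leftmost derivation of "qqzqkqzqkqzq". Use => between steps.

S=>qQ=>qqYQ=>qqzQ=>qqzqYQ=>qqzqkQ=>qqzqkqYQ=>qqzqkqzQ=>qqzqkqzqYQ=>qqzqkqzqkQ=>qqzqkqzqkqYQ=>qqzqkqzqkqzQ=>qqzqkqzqkqzq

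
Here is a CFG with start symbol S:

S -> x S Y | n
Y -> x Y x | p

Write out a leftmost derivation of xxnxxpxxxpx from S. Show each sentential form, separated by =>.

S=>xSY=>xxSYY=>xxnYY=>xxnxYxY=>xxnxxYxxY=>xxnxxpxxY=>xxnxxpxxxYx=>xxnxxpxxxpx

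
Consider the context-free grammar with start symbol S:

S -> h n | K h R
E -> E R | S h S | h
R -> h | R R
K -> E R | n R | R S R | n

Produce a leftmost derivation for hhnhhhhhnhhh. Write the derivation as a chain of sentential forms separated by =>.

S=>KhR=>ERhR=>ShSRhR=>KhRhSRhR=>RSRhRhSRhR=>hSRhRhSRhR=>hhnRhRhSRhR=>hhnhhRhSRhR=>hhnhhhhSRhR=>hhnhhhhhnRhR=>hhnhhhhhnhhR=>hhnhhhhhnhhh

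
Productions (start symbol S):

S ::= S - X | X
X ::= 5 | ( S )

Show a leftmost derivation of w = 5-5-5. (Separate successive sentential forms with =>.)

S=>S-X=>S-X-X=>X-X-X=>5-X-X=>5-5-X=>5-5-5

S => S-X   [S ::= S - X]
S-X => S-X-X   [S ::= S - X]
S-X-X => X-X-X   [S ::= X]
X-X-X => 5-X-X   [X ::= 5]
5-X-X => 5-5-X   [X ::= 5]
5-5-X => 5-5-5   [X ::= 5]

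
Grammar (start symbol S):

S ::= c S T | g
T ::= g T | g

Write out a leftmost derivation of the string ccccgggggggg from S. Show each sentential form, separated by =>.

S => cST => ccSTT => cccSTTT => ccccSTTTT => ccccgTTTT => ccccggTTTT => ccccgggTTTT => ccccggggTTT => ccccgggggTTT => ccccggggggTT => ccccgggggggT => ccccgggggggg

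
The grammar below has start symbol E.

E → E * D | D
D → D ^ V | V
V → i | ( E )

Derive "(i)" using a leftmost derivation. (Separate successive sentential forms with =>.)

E => D   [E → D]
D => V   [D → V]
V => (E)   [V → ( E )]
(E) => (D)   [E → D]
(D) => (V)   [D → V]
(V) => (i)   [V → i]

E => D => V => (E) => (D) => (V) => (i)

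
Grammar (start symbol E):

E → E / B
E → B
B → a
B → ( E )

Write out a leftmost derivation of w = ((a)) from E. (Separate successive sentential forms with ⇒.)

E ⇒ B ⇒ (E) ⇒ (B) ⇒ ((E)) ⇒ ((B)) ⇒ ((a))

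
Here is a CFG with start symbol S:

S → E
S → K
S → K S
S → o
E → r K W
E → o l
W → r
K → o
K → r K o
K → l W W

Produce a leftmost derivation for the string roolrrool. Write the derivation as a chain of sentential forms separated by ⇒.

S⇒KS⇒rKoS⇒rooS⇒rooKS⇒roolWWS⇒roolrWS⇒roolrrS⇒roolrrKS⇒roolrroS⇒roolrroE⇒roolrrool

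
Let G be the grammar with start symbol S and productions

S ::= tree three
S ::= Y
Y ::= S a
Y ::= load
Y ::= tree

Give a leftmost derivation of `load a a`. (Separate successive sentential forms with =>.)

S => Y => S a => Y a => S a a => Y a a => load a a

S => Y   [S ::= Y]
Y => S a   [Y ::= S a]
S a => Y a   [S ::= Y]
Y a => S a a   [Y ::= S a]
S a a => Y a a   [S ::= Y]
Y a a => load a a   [Y ::= load]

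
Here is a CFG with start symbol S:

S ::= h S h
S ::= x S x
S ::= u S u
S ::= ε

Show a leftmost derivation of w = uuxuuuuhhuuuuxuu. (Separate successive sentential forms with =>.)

S => uSu => uuSuu => uuxSxuu => uuxuSuxuu => uuxuuSuuxuu => uuxuuuSuuuxuu => uuxuuuuSuuuuxuu => uuxuuuuhShuuuuxuu => uuxuuuuhhuuuuxuu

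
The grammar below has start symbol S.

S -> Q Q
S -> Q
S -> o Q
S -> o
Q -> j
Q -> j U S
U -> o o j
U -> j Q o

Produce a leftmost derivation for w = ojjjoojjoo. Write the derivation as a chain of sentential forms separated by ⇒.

S ⇒ oQ   [S -> o Q]
oQ ⇒ ojUS   [Q -> j U S]
ojUS ⇒ ojjQoS   [U -> j Q o]
ojjQoS ⇒ ojjjUSoS   [Q -> j U S]
ojjjUSoS ⇒ ojjjoojSoS   [U -> o o j]
ojjjoojSoS ⇒ ojjjoojQoS   [S -> Q]
ojjjoojQoS ⇒ ojjjoojjoS   [Q -> j]
ojjjoojjoS ⇒ ojjjoojjoo   [S -> o]

S ⇒ oQ ⇒ ojUS ⇒ ojjQoS ⇒ ojjjUSoS ⇒ ojjjoojSoS ⇒ ojjjoojQoS ⇒ ojjjoojjoS ⇒ ojjjoojjoo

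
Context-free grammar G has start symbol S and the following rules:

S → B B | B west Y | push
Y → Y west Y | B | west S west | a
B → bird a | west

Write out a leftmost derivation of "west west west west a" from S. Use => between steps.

S => B west Y   [S → B west Y]
B west Y => west west Y   [B → west]
west west Y => west west Y west Y   [Y → Y west Y]
west west Y west Y => west west B west Y   [Y → B]
west west B west Y => west west west west Y   [B → west]
west west west west Y => west west west west a   [Y → a]

S => B west Y => west west Y => west west Y west Y => west west B west Y => west west west west Y => west west west west a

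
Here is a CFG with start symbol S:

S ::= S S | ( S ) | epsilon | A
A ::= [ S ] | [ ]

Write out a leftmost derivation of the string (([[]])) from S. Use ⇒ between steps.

S ⇒ (S)   [S ::= ( S )]
(S) ⇒ ((S))   [S ::= ( S )]
((S)) ⇒ ((SS))   [S ::= S S]
((SS)) ⇒ ((SSS))   [S ::= S S]
((SSS)) ⇒ ((ASS))   [S ::= A]
((ASS)) ⇒ (([S]SS))   [A ::= [ S ]]
(([S]SS)) ⇒ (([A]SS))   [S ::= A]
(([A]SS)) ⇒ (([[]]SS))   [A ::= [ ]]
(([[]]SS)) ⇒ (([[]]S))   [S ::= epsilon]
(([[]]S)) ⇒ (([[]]))   [S ::= epsilon]

S⇒(S)⇒((S))⇒((SS))⇒((SSS))⇒((ASS))⇒(([S]SS))⇒(([A]SS))⇒(([[]]SS))⇒(([[]]S))⇒(([[]]))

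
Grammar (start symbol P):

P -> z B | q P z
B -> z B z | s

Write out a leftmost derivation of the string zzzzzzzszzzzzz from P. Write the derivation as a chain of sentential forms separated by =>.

P=>zB=>zzBz=>zzzBzz=>zzzzBzzz=>zzzzzBzzzz=>zzzzzzBzzzzz=>zzzzzzzBzzzzzz=>zzzzzzzszzzzzz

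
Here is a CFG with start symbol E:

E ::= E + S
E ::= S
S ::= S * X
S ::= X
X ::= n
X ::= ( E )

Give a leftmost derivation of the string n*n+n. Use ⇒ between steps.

E ⇒ E+S ⇒ S+S ⇒ S*X+S ⇒ X*X+S ⇒ n*X+S ⇒ n*n+S ⇒ n*n+X ⇒ n*n+n

E ⇒ E+S   [E ::= E + S]
E+S ⇒ S+S   [E ::= S]
S+S ⇒ S*X+S   [S ::= S * X]
S*X+S ⇒ X*X+S   [S ::= X]
X*X+S ⇒ n*X+S   [X ::= n]
n*X+S ⇒ n*n+S   [X ::= n]
n*n+S ⇒ n*n+X   [S ::= X]
n*n+X ⇒ n*n+n   [X ::= n]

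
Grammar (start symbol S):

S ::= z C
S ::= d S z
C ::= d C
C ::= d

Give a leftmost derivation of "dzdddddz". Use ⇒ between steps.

S ⇒ dSz   [S ::= d S z]
dSz ⇒ dzCz   [S ::= z C]
dzCz ⇒ dzdCz   [C ::= d C]
dzdCz ⇒ dzddCz   [C ::= d C]
dzddCz ⇒ dzdddCz   [C ::= d C]
dzdddCz ⇒ dzddddCz   [C ::= d C]
dzddddCz ⇒ dzdddddz   [C ::= d]

S⇒dSz⇒dzCz⇒dzdCz⇒dzddCz⇒dzdddCz⇒dzddddCz⇒dzdddddz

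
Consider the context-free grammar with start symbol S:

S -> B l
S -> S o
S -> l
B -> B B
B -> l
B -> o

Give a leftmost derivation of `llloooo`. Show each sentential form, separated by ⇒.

S ⇒ So   [S -> S o]
So ⇒ Soo   [S -> S o]
Soo ⇒ Sooo   [S -> S o]
Sooo ⇒ Soooo   [S -> S o]
Soooo ⇒ Bloooo   [S -> B l]
Bloooo ⇒ BBloooo   [B -> B B]
BBloooo ⇒ lBloooo   [B -> l]
lBloooo ⇒ llloooo   [B -> l]

S ⇒ So ⇒ Soo ⇒ Sooo ⇒ Soooo ⇒ Bloooo ⇒ BBloooo ⇒ lBloooo ⇒ llloooo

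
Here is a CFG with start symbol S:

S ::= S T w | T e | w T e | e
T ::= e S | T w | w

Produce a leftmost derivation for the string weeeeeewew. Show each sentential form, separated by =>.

S => STw   [S ::= S T w]
STw => TeTw   [S ::= T e]
TeTw => weTw   [T ::= w]
weTw => weeSw   [T ::= e S]
weeSw => weeTew   [S ::= T e]
weeTew => weeTwew   [T ::= T w]
weeTwew => weeeSwew   [T ::= e S]
weeeSwew => weeeTewew   [S ::= T e]
weeeTewew => weeeeSewew   [T ::= e S]
weeeeSewew => weeeeeewew   [S ::= e]

S=>STw=>TeTw=>weTw=>weeSw=>weeTew=>weeTwew=>weeeSwew=>weeeTewew=>weeeeSewew=>weeeeeewew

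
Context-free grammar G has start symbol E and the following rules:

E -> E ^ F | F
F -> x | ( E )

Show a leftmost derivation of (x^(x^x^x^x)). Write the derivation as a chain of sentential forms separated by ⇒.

E ⇒ F ⇒ (E) ⇒ (E^F) ⇒ (F^F) ⇒ (x^F) ⇒ (x^(E)) ⇒ (x^(E^F)) ⇒ (x^(E^F^F)) ⇒ (x^(E^F^F^F)) ⇒ (x^(F^F^F^F)) ⇒ (x^(x^F^F^F)) ⇒ (x^(x^x^F^F)) ⇒ (x^(x^x^x^F)) ⇒ (x^(x^x^x^x))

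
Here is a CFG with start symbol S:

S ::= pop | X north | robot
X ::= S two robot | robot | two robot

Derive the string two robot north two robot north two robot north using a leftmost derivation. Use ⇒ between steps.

S ⇒ X north   [S ::= X north]
X north ⇒ S two robot north   [X ::= S two robot]
S two robot north ⇒ X north two robot north   [S ::= X north]
X north two robot north ⇒ S two robot north two robot north   [X ::= S two robot]
S two robot north two robot north ⇒ X north two robot north two robot north   [S ::= X north]
X north two robot north two robot north ⇒ two robot north two robot north two robot north   [X ::= two robot]

S ⇒ X north ⇒ S two robot north ⇒ X north two robot north ⇒ S two robot north two robot north ⇒ X north two robot north two robot north ⇒ two robot north two robot north two robot north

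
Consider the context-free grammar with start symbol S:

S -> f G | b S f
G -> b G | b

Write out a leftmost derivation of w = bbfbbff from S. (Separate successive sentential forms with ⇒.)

S ⇒ bSf ⇒ bbSff ⇒ bbfGff ⇒ bbfbGff ⇒ bbfbbff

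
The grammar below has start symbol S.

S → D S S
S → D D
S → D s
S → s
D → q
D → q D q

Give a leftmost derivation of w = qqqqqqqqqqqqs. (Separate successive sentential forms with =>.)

S => DSS   [S → D S S]
DSS => qSS   [D → q]
qSS => qDDS   [S → D D]
qDDS => qqDqDS   [D → q D q]
qqDqDS => qqqqDS   [D → q]
qqqqDS => qqqqqDqS   [D → q D q]
qqqqqDqS => qqqqqqDqqS   [D → q D q]
qqqqqqDqqS => qqqqqqqqqS   [D → q]
qqqqqqqqqS => qqqqqqqqqDs   [S → D s]
qqqqqqqqqDs => qqqqqqqqqqDqs   [D → q D q]
qqqqqqqqqqDqs => qqqqqqqqqqqqs   [D → q]

S=>DSS=>qSS=>qDDS=>qqDqDS=>qqqqDS=>qqqqqDqS=>qqqqqqDqqS=>qqqqqqqqqS=>qqqqqqqqqDs=>qqqqqqqqqqDqs=>qqqqqqqqqqqqs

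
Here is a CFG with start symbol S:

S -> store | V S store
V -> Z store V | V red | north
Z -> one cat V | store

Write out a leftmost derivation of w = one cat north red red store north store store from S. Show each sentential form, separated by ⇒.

S ⇒ V S store ⇒ Z store V S store ⇒ one cat V store V S store ⇒ one cat V red store V S store ⇒ one cat V red red store V S store ⇒ one cat north red red store V S store ⇒ one cat north red red store north S store ⇒ one cat north red red store north store store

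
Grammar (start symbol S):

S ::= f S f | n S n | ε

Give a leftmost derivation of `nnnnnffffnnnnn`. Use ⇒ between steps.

S⇒nSn⇒nnSnn⇒nnnSnnn⇒nnnnSnnnn⇒nnnnnSnnnnn⇒nnnnnfSfnnnnn⇒nnnnnffSffnnnnn⇒nnnnnffffnnnnn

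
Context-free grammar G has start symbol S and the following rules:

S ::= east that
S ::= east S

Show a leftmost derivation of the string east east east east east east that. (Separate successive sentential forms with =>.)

S => east S => east east S => east east east S => east east east east S => east east east east east S => east east east east east east that

S => east S   [S ::= east S]
east S => east east S   [S ::= east S]
east east S => east east east S   [S ::= east S]
east east east S => east east east east S   [S ::= east S]
east east east east S => east east east east east S   [S ::= east S]
east east east east east S => east east east east east east that   [S ::= east that]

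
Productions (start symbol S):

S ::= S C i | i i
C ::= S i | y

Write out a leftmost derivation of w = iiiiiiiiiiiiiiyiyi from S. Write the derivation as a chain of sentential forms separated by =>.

S => SCi   [S ::= S C i]
SCi => SCiCi   [S ::= S C i]
SCiCi => SCiCiCi   [S ::= S C i]
SCiCiCi => SCiCiCiCi   [S ::= S C i]
SCiCiCiCi => iiCiCiCiCi   [S ::= i i]
iiCiCiCiCi => iiSiiCiCiCi   [C ::= S i]
iiSiiCiCiCi => iiSCiiiCiCiCi   [S ::= S C i]
iiSCiiiCiCiCi => iiiiCiiiCiCiCi   [S ::= i i]
iiiiCiiiCiCiCi => iiiiSiiiiCiCiCi   [C ::= S i]
iiiiSiiiiCiCiCi => iiiiiiiiiiCiCiCi   [S ::= i i]
iiiiiiiiiiCiCiCi => iiiiiiiiiiSiiCiCi   [C ::= S i]
iiiiiiiiiiSiiCiCi => iiiiiiiiiiiiiiCiCi   [S ::= i i]
iiiiiiiiiiiiiiCiCi => iiiiiiiiiiiiiiyiCi   [C ::= y]
iiiiiiiiiiiiiiyiCi => iiiiiiiiiiiiiiyiyi   [C ::= y]

S => SCi => SCiCi => SCiCiCi => SCiCiCiCi => iiCiCiCiCi => iiSiiCiCiCi => iiSCiiiCiCiCi => iiiiCiiiCiCiCi => iiiiSiiiiCiCiCi => iiiiiiiiiiCiCiCi => iiiiiiiiiiSiiCiCi => iiiiiiiiiiiiiiCiCi => iiiiiiiiiiiiiiyiCi => iiiiiiiiiiiiiiyiyi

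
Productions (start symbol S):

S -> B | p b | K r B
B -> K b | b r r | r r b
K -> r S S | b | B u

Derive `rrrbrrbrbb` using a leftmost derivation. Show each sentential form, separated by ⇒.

S ⇒ KrB ⇒ rSSrB ⇒ rBSrB ⇒ rrrbSrB ⇒ rrrbBrB ⇒ rrrbrrbrB ⇒ rrrbrrbrKb ⇒ rrrbrrbrbb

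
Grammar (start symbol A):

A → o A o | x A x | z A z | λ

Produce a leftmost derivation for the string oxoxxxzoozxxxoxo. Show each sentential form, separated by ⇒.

A⇒oAo⇒oxAxo⇒oxoAoxo⇒oxoxAxoxo⇒oxoxxAxxoxo⇒oxoxxxAxxxoxo⇒oxoxxxzAzxxxoxo⇒oxoxxxzoAozxxxoxo⇒oxoxxxzoozxxxoxo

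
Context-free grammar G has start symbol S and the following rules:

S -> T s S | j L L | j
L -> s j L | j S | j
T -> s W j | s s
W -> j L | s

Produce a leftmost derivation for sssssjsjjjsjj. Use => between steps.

S => TsS => sssS => sssTsS => ssssWjsS => sssssjsS => sssssjsjLL => sssssjsjjSL => sssssjsjjjL => sssssjsjjjsjL => sssssjsjjjsjj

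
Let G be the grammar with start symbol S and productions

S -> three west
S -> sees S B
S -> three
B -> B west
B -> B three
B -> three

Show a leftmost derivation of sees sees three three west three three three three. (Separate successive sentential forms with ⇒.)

S ⇒ sees S B ⇒ sees sees S B B ⇒ sees sees three B B ⇒ sees sees three B west B ⇒ sees sees three three west B ⇒ sees sees three three west B three ⇒ sees sees three three west B three three ⇒ sees sees three three west B three three three ⇒ sees sees three three west three three three three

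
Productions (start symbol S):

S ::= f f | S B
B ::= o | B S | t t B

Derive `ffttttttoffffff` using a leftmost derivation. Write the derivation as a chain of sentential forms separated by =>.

S => SB   [S ::= S B]
SB => ffB   [S ::= f f]
ffB => ffBS   [B ::= B S]
ffBS => ffBSS   [B ::= B S]
ffBSS => ffttBSS   [B ::= t t B]
ffttBSS => ffttttBSS   [B ::= t t B]
ffttttBSS => ffttttttBSS   [B ::= t t B]
ffttttttBSS => ffttttttBSSS   [B ::= B S]
ffttttttBSSS => ffttttttoSSS   [B ::= o]
ffttttttoSSS => ffttttttoffSS   [S ::= f f]
ffttttttoffSS => ffttttttoffffS   [S ::= f f]
ffttttttoffffS => ffttttttoffffff   [S ::= f f]

S => SB => ffB => ffBS => ffBSS => ffttBSS => ffttttBSS => ffttttttBSS => ffttttttBSSS => ffttttttoSSS => ffttttttoffSS => ffttttttoffffS => ffttttttoffffff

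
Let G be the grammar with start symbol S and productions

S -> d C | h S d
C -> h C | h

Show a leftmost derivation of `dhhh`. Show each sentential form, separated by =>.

S=>dC=>dhC=>dhhC=>dhhh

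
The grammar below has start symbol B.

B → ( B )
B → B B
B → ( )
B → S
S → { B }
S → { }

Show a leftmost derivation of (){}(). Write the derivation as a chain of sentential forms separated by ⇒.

B ⇒ BB   [B → B B]
BB ⇒ BBB   [B → B B]
BBB ⇒ ()BB   [B → ( )]
()BB ⇒ ()SB   [B → S]
()SB ⇒ (){}B   [S → { }]
(){}B ⇒ (){}()   [B → ( )]

B⇒BB⇒BBB⇒()BB⇒()SB⇒(){}B⇒(){}()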